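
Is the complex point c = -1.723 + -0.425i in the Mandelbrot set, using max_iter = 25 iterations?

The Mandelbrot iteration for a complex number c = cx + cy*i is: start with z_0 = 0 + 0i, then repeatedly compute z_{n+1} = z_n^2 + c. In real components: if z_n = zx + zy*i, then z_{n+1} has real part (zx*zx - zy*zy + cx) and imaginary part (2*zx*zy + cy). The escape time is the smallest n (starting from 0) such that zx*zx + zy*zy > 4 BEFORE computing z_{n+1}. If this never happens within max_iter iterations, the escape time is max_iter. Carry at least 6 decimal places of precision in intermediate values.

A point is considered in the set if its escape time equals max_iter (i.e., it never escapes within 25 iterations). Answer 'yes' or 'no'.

z_0 = 0 + 0i, c = -1.7230 + -0.4250i
Iter 1: z = -1.7230 + -0.4250i, |z|^2 = 3.1494
Iter 2: z = 1.0651 + 1.0395i, |z|^2 = 2.2151
Iter 3: z = -1.6692 + 1.7895i, |z|^2 = 5.9884
Escaped at iteration 3

Answer: no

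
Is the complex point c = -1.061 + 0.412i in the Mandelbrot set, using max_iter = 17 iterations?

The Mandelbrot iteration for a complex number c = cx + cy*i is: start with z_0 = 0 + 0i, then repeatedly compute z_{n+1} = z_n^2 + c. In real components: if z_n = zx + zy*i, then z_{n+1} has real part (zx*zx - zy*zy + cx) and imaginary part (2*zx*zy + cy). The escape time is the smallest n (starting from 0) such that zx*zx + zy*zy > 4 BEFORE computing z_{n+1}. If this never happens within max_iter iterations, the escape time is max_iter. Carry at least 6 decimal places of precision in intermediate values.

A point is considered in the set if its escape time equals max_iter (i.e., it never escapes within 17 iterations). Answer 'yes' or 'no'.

z_0 = 0 + 0i, c = -1.0610 + 0.4120i
Iter 1: z = -1.0610 + 0.4120i, |z|^2 = 1.2955
Iter 2: z = -0.1050 + -0.4623i, |z|^2 = 0.2247
Iter 3: z = -1.2637 + 0.5091i, |z|^2 = 1.8560
Iter 4: z = 0.2767 + -0.8746i, |z|^2 = 0.8415
Iter 5: z = -1.7495 + -0.0719i, |z|^2 = 3.0658
Iter 6: z = 1.9945 + 0.6637i, |z|^2 = 4.4185
Escaped at iteration 6

Answer: no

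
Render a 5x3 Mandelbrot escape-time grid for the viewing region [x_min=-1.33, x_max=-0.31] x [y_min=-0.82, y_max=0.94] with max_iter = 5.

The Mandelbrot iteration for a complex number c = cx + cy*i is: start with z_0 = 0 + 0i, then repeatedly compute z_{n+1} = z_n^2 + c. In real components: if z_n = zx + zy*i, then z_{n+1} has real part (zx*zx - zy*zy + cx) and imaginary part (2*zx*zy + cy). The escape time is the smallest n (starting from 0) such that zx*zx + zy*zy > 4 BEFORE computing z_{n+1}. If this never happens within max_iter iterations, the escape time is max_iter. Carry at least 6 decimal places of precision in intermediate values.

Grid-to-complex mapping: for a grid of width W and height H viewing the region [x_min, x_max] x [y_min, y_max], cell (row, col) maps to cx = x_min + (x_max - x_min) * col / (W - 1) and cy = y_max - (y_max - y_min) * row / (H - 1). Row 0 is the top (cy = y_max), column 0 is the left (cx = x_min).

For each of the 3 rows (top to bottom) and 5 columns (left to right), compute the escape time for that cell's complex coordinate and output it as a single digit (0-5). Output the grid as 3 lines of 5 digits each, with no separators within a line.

Answer: 33345
55555
33445

Derivation:
(row=0, col=0): c = -1.3300 + 0.9400i → escape time 3
(row=0, col=1): c = -1.0750 + 0.9400i → escape time 3
(row=0, col=2): c = -0.8200 + 0.9400i → escape time 3
(row=0, col=3): c = -0.5650 + 0.9400i → escape time 4
(row=0, col=4): c = -0.3100 + 0.9400i → escape time 5
(row=1, col=0): c = -1.3300 + 0.0600i → escape time 5
(row=1, col=1): c = -1.0750 + 0.0600i → escape time 5
(row=1, col=2): c = -0.8200 + 0.0600i → escape time 5
(row=1, col=3): c = -0.5650 + 0.0600i → escape time 5
(row=1, col=4): c = -0.3100 + 0.0600i → escape time 5
(row=2, col=0): c = -1.3300 + -0.8200i → escape time 3
(row=2, col=1): c = -1.0750 + -0.8200i → escape time 3
(row=2, col=2): c = -0.8200 + -0.8200i → escape time 4
(row=2, col=3): c = -0.5650 + -0.8200i → escape time 4
(row=2, col=4): c = -0.3100 + -0.8200i → escape time 5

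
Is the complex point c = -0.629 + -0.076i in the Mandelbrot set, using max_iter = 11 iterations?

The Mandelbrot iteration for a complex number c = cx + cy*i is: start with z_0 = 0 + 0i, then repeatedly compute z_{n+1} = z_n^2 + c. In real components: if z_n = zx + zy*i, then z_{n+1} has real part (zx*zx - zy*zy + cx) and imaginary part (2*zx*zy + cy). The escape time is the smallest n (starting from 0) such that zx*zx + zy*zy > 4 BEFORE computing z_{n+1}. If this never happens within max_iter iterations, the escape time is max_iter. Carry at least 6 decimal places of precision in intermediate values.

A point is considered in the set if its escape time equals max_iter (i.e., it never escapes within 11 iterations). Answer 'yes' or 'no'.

z_0 = 0 + 0i, c = -0.6290 + -0.0760i
Iter 1: z = -0.6290 + -0.0760i, |z|^2 = 0.4014
Iter 2: z = -0.2391 + 0.0196i, |z|^2 = 0.0576
Iter 3: z = -0.5722 + -0.0854i, |z|^2 = 0.3347
Iter 4: z = -0.3089 + 0.0217i, |z|^2 = 0.0959
Iter 5: z = -0.5341 + -0.0894i, |z|^2 = 0.2932
Iter 6: z = -0.3518 + 0.0195i, |z|^2 = 0.1241
Iter 7: z = -0.5056 + -0.0897i, |z|^2 = 0.2637
Iter 8: z = -0.3814 + 0.0147i, |z|^2 = 0.1457
Iter 9: z = -0.4838 + -0.0872i, |z|^2 = 0.2416
Iter 10: z = -0.4026 + 0.0084i, |z|^2 = 0.1621
Did not escape in 11 iterations → in set

Answer: yes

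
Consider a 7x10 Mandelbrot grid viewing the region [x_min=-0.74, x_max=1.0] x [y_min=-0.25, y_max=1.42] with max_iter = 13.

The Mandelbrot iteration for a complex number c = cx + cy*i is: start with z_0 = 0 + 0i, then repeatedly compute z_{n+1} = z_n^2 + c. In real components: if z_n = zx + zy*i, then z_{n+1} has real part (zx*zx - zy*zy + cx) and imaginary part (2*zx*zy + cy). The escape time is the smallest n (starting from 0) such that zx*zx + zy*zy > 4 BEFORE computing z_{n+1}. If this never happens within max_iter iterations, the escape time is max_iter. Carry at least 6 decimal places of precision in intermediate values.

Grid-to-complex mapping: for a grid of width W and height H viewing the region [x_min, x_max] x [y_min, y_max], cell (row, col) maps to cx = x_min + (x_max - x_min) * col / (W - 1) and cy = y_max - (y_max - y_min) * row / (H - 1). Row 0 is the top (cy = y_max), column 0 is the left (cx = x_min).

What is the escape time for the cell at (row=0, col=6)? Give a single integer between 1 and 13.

z_0 = 0 + 0i, c = 1.0000 + 1.4200i
Iter 1: z = 1.0000 + 1.4200i, |z|^2 = 3.0164
Iter 2: z = -0.0164 + 4.2600i, |z|^2 = 18.1479
Escaped at iteration 2

Answer: 2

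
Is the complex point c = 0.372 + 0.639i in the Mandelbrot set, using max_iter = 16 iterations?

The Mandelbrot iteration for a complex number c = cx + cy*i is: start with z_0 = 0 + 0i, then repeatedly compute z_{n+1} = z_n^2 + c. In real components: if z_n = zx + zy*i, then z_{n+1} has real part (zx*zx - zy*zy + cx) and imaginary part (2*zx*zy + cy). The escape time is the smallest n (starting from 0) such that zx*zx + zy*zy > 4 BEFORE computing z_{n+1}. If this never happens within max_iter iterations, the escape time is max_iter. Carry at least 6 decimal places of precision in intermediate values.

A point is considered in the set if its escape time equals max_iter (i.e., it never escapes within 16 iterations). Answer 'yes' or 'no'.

z_0 = 0 + 0i, c = 0.3720 + 0.6390i
Iter 1: z = 0.3720 + 0.6390i, |z|^2 = 0.5467
Iter 2: z = 0.1021 + 1.1144i, |z|^2 = 1.2523
Iter 3: z = -0.8595 + 0.8665i, |z|^2 = 1.4895
Iter 4: z = 0.3600 + -0.8505i, |z|^2 = 0.8529
Iter 5: z = -0.2218 + 0.0267i, |z|^2 = 0.0499
Iter 6: z = 0.4205 + 0.6272i, |z|^2 = 0.5701
Iter 7: z = 0.1555 + 1.1664i, |z|^2 = 1.3846
Iter 8: z = -0.9643 + 1.0017i, |z|^2 = 1.9332
Iter 9: z = 0.2985 + -1.2928i, |z|^2 = 1.7606
Iter 10: z = -1.2103 + -0.1329i, |z|^2 = 1.4826
Iter 11: z = 1.8193 + 0.9606i, |z|^2 = 4.2325
Escaped at iteration 11

Answer: no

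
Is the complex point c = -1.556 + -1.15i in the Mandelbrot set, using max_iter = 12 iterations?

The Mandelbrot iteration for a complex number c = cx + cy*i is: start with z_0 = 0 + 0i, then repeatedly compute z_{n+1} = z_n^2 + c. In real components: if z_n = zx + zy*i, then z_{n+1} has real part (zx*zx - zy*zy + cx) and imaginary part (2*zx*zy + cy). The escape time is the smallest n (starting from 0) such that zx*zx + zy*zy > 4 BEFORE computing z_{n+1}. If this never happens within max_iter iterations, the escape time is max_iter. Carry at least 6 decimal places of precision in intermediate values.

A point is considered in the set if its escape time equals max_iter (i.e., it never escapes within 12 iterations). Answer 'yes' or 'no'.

z_0 = 0 + 0i, c = -1.5560 + -1.1500i
Iter 1: z = -1.5560 + -1.1500i, |z|^2 = 3.7436
Iter 2: z = -0.4574 + 2.4288i, |z|^2 = 6.1083
Escaped at iteration 2

Answer: no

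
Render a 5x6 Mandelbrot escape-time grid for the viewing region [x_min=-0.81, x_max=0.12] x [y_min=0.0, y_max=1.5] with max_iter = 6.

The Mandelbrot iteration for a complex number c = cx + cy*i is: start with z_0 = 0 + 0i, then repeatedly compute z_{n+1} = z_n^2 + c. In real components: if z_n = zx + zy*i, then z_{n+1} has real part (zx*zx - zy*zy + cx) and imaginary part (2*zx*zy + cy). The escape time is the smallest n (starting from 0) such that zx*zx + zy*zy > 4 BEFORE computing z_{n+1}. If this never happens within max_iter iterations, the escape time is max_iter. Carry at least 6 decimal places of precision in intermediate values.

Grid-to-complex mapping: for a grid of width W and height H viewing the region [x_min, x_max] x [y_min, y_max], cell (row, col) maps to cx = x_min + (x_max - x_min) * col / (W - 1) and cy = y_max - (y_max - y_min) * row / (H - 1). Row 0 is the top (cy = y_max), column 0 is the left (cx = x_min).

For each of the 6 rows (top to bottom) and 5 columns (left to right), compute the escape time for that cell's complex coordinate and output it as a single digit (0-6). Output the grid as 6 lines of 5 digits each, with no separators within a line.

(row=0, col=0): c = -0.8100 + 1.5000i → escape time 2
(row=0, col=1): c = -0.5775 + 1.5000i → escape time 2
(row=0, col=2): c = -0.3450 + 1.5000i → escape time 2
(row=0, col=3): c = -0.1125 + 1.5000i → escape time 2
(row=0, col=4): c = 0.1200 + 1.5000i → escape time 2
(row=1, col=0): c = -0.8100 + 1.2000i → escape time 3
(row=1, col=1): c = -0.5775 + 1.2000i → escape time 3
(row=1, col=2): c = -0.3450 + 1.2000i → escape time 3
(row=1, col=3): c = -0.1125 + 1.2000i → escape time 3
(row=1, col=4): c = 0.1200 + 1.2000i → escape time 3
(row=2, col=0): c = -0.8100 + 0.9000i → escape time 4
(row=2, col=1): c = -0.5775 + 0.9000i → escape time 4
(row=2, col=2): c = -0.3450 + 0.9000i → escape time 5
(row=2, col=3): c = -0.1125 + 0.9000i → escape time 6
(row=2, col=4): c = 0.1200 + 0.9000i → escape time 5
(row=3, col=0): c = -0.8100 + 0.6000i → escape time 5
(row=3, col=1): c = -0.5775 + 0.6000i → escape time 6
(row=3, col=2): c = -0.3450 + 0.6000i → escape time 6
(row=3, col=3): c = -0.1125 + 0.6000i → escape time 6
(row=3, col=4): c = 0.1200 + 0.6000i → escape time 6
(row=4, col=0): c = -0.8100 + 0.3000i → escape time 6
(row=4, col=1): c = -0.5775 + 0.3000i → escape time 6
(row=4, col=2): c = -0.3450 + 0.3000i → escape time 6
(row=4, col=3): c = -0.1125 + 0.3000i → escape time 6
(row=4, col=4): c = 0.1200 + 0.3000i → escape time 6
(row=5, col=0): c = -0.8100 + 0.0000i → escape time 6
(row=5, col=1): c = -0.5775 + 0.0000i → escape time 6
(row=5, col=2): c = -0.3450 + 0.0000i → escape time 6
(row=5, col=3): c = -0.1125 + 0.0000i → escape time 6
(row=5, col=4): c = 0.1200 + 0.0000i → escape time 6

Answer: 22222
33333
44565
56666
66666
66666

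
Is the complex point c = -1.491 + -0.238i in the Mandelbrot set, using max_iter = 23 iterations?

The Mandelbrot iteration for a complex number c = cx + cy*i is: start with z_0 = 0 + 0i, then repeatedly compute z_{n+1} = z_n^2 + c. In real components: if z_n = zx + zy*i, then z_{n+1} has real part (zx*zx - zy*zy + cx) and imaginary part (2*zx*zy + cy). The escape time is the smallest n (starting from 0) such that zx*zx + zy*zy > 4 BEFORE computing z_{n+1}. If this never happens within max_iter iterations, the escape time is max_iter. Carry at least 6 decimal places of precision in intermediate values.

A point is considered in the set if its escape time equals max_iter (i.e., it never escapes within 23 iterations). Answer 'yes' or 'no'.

z_0 = 0 + 0i, c = -1.4910 + -0.2380i
Iter 1: z = -1.4910 + -0.2380i, |z|^2 = 2.2797
Iter 2: z = 0.6754 + 0.4717i, |z|^2 = 0.6787
Iter 3: z = -1.2573 + 0.3992i, |z|^2 = 1.7402
Iter 4: z = -0.0696 + -1.2419i, |z|^2 = 1.5472
Iter 5: z = -3.0285 + -0.0652i, |z|^2 = 9.1759
Escaped at iteration 5

Answer: no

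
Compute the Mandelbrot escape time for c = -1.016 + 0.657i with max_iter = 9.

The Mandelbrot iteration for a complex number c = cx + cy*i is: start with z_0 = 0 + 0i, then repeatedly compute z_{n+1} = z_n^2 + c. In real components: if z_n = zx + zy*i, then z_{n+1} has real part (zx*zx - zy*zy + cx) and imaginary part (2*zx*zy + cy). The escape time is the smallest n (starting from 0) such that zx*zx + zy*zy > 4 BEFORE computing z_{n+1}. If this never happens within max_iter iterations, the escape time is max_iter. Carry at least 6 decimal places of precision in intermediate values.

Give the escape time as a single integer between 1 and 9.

Answer: 4

Derivation:
z_0 = 0 + 0i, c = -1.0160 + 0.6570i
Iter 1: z = -1.0160 + 0.6570i, |z|^2 = 1.4639
Iter 2: z = -0.4154 + -0.6780i, |z|^2 = 0.6323
Iter 3: z = -1.3032 + 1.2203i, |z|^2 = 3.1874
Iter 4: z = -0.8069 + -2.5235i, |z|^2 = 7.0190
Escaped at iteration 4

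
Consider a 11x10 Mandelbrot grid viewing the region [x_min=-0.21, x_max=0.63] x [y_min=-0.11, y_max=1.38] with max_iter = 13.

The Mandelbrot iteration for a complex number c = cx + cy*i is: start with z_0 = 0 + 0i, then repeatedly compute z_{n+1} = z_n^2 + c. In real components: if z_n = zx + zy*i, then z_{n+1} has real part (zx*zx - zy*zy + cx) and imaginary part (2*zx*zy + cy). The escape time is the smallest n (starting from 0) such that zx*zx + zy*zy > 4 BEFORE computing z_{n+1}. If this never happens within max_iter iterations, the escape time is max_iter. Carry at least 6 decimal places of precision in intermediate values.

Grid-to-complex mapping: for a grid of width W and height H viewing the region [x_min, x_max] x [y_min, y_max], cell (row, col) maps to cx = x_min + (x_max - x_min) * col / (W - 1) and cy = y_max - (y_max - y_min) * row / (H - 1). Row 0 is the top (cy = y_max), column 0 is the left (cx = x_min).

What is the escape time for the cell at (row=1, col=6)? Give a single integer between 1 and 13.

z_0 = 0 + 0i, c = 0.2940 + 1.2144i
Iter 1: z = 0.2940 + 1.2144i, |z|^2 = 1.5613
Iter 2: z = -1.0944 + 1.9285i, |z|^2 = 4.9171
Escaped at iteration 2

Answer: 2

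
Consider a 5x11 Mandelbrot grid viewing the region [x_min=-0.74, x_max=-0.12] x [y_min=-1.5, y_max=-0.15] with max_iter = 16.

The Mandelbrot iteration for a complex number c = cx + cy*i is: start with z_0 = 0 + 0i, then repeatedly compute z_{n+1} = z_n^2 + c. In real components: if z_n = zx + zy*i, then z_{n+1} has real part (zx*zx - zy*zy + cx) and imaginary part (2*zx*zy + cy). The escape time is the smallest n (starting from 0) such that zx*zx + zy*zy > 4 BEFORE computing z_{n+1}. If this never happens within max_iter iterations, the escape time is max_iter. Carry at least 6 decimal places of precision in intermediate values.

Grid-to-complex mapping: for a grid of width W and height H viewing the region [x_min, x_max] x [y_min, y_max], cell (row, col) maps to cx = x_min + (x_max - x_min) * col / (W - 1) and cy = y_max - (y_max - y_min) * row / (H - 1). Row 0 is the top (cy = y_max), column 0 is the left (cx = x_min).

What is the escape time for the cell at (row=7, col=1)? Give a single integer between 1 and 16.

z_0 = 0 + 0i, c = -0.5850 + -1.0950i
Iter 1: z = -0.5850 + -1.0950i, |z|^2 = 1.5413
Iter 2: z = -1.4418 + 0.1861i, |z|^2 = 2.1134
Iter 3: z = 1.4591 + -1.6318i, |z|^2 = 4.7918
Escaped at iteration 3

Answer: 3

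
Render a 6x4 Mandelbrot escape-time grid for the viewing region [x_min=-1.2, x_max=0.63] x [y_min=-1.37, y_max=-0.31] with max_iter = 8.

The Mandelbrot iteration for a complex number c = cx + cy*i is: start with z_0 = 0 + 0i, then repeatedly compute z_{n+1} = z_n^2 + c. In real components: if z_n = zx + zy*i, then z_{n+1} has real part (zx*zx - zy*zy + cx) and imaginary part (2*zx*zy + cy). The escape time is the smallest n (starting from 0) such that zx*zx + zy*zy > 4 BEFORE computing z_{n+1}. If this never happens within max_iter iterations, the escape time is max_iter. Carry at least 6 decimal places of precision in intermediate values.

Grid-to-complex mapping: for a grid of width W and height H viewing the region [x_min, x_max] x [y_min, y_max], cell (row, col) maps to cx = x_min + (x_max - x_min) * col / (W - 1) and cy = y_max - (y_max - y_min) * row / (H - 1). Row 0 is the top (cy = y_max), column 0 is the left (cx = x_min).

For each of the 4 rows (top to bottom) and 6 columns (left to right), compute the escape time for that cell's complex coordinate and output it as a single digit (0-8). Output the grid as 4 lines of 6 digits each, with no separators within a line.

Answer: 888884
358873
334832
222222

Derivation:
(row=0, col=0): c = -1.2000 + -0.3100i → escape time 8
(row=0, col=1): c = -0.8340 + -0.3100i → escape time 8
(row=0, col=2): c = -0.4680 + -0.3100i → escape time 8
(row=0, col=3): c = -0.1020 + -0.3100i → escape time 8
(row=0, col=4): c = 0.2640 + -0.3100i → escape time 8
(row=0, col=5): c = 0.6300 + -0.3100i → escape time 4
(row=1, col=0): c = -1.2000 + -0.6633i → escape time 3
(row=1, col=1): c = -0.8340 + -0.6633i → escape time 5
(row=1, col=2): c = -0.4680 + -0.6633i → escape time 8
(row=1, col=3): c = -0.1020 + -0.6633i → escape time 8
(row=1, col=4): c = 0.2640 + -0.6633i → escape time 7
(row=1, col=5): c = 0.6300 + -0.6633i → escape time 3
(row=2, col=0): c = -1.2000 + -1.0167i → escape time 3
(row=2, col=1): c = -0.8340 + -1.0167i → escape time 3
(row=2, col=2): c = -0.4680 + -1.0167i → escape time 4
(row=2, col=3): c = -0.1020 + -1.0167i → escape time 8
(row=2, col=4): c = 0.2640 + -1.0167i → escape time 3
(row=2, col=5): c = 0.6300 + -1.0167i → escape time 2
(row=3, col=0): c = -1.2000 + -1.3700i → escape time 2
(row=3, col=1): c = -0.8340 + -1.3700i → escape time 2
(row=3, col=2): c = -0.4680 + -1.3700i → escape time 2
(row=3, col=3): c = -0.1020 + -1.3700i → escape time 2
(row=3, col=4): c = 0.2640 + -1.3700i → escape time 2
(row=3, col=5): c = 0.6300 + -1.3700i → escape time 2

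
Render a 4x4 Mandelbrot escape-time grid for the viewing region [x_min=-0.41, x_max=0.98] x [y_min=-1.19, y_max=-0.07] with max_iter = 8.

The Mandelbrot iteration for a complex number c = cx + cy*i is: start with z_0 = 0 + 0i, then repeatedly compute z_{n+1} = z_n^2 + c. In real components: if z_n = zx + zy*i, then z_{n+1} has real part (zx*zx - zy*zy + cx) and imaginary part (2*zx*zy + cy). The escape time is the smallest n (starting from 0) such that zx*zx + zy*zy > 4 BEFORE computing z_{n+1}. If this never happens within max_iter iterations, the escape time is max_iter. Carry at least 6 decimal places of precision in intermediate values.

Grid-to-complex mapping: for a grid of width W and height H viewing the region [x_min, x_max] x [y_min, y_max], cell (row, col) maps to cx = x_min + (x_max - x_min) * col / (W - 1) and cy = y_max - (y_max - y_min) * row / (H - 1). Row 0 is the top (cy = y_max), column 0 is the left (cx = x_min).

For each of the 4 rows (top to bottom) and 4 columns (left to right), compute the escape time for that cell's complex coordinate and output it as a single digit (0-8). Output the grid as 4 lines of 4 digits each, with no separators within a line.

Answer: 8853
8852
6732
3322

Derivation:
(row=0, col=0): c = -0.4100 + -0.0700i → escape time 8
(row=0, col=1): c = 0.0533 + -0.0700i → escape time 8
(row=0, col=2): c = 0.5167 + -0.0700i → escape time 5
(row=0, col=3): c = 0.9800 + -0.0700i → escape time 3
(row=1, col=0): c = -0.4100 + -0.4433i → escape time 8
(row=1, col=1): c = 0.0533 + -0.4433i → escape time 8
(row=1, col=2): c = 0.5167 + -0.4433i → escape time 5
(row=1, col=3): c = 0.9800 + -0.4433i → escape time 2
(row=2, col=0): c = -0.4100 + -0.8167i → escape time 6
(row=2, col=1): c = 0.0533 + -0.8167i → escape time 7
(row=2, col=2): c = 0.5167 + -0.8167i → escape time 3
(row=2, col=3): c = 0.9800 + -0.8167i → escape time 2
(row=3, col=0): c = -0.4100 + -1.1900i → escape time 3
(row=3, col=1): c = 0.0533 + -1.1900i → escape time 3
(row=3, col=2): c = 0.5167 + -1.1900i → escape time 2
(row=3, col=3): c = 0.9800 + -1.1900i → escape time 2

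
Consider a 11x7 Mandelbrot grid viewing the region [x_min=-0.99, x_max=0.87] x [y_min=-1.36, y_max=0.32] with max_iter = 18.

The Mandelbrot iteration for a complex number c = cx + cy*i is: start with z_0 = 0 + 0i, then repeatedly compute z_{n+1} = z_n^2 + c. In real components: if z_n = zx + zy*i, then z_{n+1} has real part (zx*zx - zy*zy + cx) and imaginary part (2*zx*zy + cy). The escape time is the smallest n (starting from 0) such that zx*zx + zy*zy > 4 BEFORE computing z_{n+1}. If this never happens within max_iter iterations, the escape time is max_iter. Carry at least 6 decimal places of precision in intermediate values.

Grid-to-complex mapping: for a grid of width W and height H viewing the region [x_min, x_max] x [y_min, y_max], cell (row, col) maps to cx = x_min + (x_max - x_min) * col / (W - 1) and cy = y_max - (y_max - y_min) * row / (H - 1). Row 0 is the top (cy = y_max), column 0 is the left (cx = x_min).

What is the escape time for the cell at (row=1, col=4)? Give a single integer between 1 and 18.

z_0 = 0 + 0i, c = -0.2460 + 0.0400i
Iter 1: z = -0.2460 + 0.0400i, |z|^2 = 0.0621
Iter 2: z = -0.1871 + 0.0203i, |z|^2 = 0.0354
Iter 3: z = -0.2114 + 0.0324i, |z|^2 = 0.0457
Iter 4: z = -0.2024 + 0.0263i, |z|^2 = 0.0416
Iter 5: z = -0.2057 + 0.0294i, |z|^2 = 0.0432
Iter 6: z = -0.2045 + 0.0279i, |z|^2 = 0.0426
Iter 7: z = -0.2049 + 0.0286i, |z|^2 = 0.0428
Iter 8: z = -0.2048 + 0.0283i, |z|^2 = 0.0427
Iter 9: z = -0.2049 + 0.0284i, |z|^2 = 0.0428
Iter 10: z = -0.2048 + 0.0284i, |z|^2 = 0.0428
Iter 11: z = -0.2048 + 0.0284i, |z|^2 = 0.0428
Iter 12: z = -0.2048 + 0.0284i, |z|^2 = 0.0428
Iter 13: z = -0.2048 + 0.0284i, |z|^2 = 0.0428
Iter 14: z = -0.2048 + 0.0284i, |z|^2 = 0.0428
Iter 15: z = -0.2048 + 0.0284i, |z|^2 = 0.0428
Iter 16: z = -0.2048 + 0.0284i, |z|^2 = 0.0428
Iter 17: z = -0.2048 + 0.0284i, |z|^2 = 0.0428

Answer: 18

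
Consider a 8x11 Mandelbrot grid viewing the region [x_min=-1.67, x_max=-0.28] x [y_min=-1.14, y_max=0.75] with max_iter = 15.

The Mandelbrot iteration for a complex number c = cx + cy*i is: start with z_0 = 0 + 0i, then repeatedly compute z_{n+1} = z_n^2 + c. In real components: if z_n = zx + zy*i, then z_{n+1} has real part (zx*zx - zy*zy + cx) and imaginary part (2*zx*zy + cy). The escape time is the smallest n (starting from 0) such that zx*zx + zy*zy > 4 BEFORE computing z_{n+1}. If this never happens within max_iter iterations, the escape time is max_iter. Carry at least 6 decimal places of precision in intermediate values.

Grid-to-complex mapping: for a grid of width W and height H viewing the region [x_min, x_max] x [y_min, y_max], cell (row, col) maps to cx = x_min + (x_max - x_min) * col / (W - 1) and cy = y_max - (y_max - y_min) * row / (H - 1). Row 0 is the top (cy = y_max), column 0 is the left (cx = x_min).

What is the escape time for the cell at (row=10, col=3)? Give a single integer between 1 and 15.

Answer: 3

Derivation:
z_0 = 0 + 0i, c = -1.0743 + -1.1400i
Iter 1: z = -1.0743 + -1.1400i, |z|^2 = 2.4537
Iter 2: z = -1.2198 + 1.3094i, |z|^2 = 3.2024
Iter 3: z = -1.3008 + -4.3343i, |z|^2 = 20.4786
Escaped at iteration 3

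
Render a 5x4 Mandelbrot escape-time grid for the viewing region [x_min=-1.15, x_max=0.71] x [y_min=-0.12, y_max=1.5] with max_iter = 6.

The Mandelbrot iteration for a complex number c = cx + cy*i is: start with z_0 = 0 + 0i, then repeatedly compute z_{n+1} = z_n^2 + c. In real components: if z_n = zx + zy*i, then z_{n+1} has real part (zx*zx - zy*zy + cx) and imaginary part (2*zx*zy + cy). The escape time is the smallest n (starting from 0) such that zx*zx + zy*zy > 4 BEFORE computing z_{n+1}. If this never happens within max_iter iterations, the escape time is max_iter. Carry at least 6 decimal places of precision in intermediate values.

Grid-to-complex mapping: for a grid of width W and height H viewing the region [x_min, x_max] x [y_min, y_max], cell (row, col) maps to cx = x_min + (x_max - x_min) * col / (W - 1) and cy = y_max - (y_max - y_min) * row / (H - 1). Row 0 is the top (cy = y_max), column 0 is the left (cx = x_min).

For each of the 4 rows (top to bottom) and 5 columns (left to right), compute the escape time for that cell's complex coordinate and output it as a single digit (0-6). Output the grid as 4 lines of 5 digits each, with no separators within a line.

Answer: 22222
34642
66663
66663

Derivation:
(row=0, col=0): c = -1.1500 + 1.5000i → escape time 2
(row=0, col=1): c = -0.6850 + 1.5000i → escape time 2
(row=0, col=2): c = -0.2200 + 1.5000i → escape time 2
(row=0, col=3): c = 0.2450 + 1.5000i → escape time 2
(row=0, col=4): c = 0.7100 + 1.5000i → escape time 2
(row=1, col=0): c = -1.1500 + 0.9600i → escape time 3
(row=1, col=1): c = -0.6850 + 0.9600i → escape time 4
(row=1, col=2): c = -0.2200 + 0.9600i → escape time 6
(row=1, col=3): c = 0.2450 + 0.9600i → escape time 4
(row=1, col=4): c = 0.7100 + 0.9600i → escape time 2
(row=2, col=0): c = -1.1500 + 0.4200i → escape time 6
(row=2, col=1): c = -0.6850 + 0.4200i → escape time 6
(row=2, col=2): c = -0.2200 + 0.4200i → escape time 6
(row=2, col=3): c = 0.2450 + 0.4200i → escape time 6
(row=2, col=4): c = 0.7100 + 0.4200i → escape time 3
(row=3, col=0): c = -1.1500 + -0.1200i → escape time 6
(row=3, col=1): c = -0.6850 + -0.1200i → escape time 6
(row=3, col=2): c = -0.2200 + -0.1200i → escape time 6
(row=3, col=3): c = 0.2450 + -0.1200i → escape time 6
(row=3, col=4): c = 0.7100 + -0.1200i → escape time 3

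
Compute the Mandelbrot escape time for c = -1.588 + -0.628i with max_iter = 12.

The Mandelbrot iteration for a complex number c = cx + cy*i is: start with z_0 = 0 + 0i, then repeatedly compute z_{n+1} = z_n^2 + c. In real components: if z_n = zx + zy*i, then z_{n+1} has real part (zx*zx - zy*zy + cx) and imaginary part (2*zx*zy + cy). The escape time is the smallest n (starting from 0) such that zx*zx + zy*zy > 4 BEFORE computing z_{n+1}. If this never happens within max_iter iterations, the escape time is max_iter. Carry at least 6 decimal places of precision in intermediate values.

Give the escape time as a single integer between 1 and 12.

Answer: 3

Derivation:
z_0 = 0 + 0i, c = -1.5880 + -0.6280i
Iter 1: z = -1.5880 + -0.6280i, |z|^2 = 2.9161
Iter 2: z = 0.5394 + 1.3665i, |z|^2 = 2.1583
Iter 3: z = -3.1645 + 0.8461i, |z|^2 = 10.7299
Escaped at iteration 3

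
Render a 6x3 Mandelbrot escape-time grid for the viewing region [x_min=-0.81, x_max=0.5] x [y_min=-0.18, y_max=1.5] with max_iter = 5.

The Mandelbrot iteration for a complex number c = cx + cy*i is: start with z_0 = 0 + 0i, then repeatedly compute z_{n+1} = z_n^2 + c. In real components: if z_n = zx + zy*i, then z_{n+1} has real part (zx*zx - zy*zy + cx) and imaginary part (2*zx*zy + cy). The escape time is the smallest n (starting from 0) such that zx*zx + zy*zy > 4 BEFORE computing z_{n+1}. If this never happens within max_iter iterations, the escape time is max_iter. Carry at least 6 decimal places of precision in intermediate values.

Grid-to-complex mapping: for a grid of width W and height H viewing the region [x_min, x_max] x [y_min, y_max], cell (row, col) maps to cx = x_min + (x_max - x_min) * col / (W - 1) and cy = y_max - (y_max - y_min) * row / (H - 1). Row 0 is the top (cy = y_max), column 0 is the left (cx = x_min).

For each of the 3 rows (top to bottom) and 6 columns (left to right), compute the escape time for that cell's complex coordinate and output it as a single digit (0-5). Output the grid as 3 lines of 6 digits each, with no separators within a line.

Answer: 222222
555554
555555

Derivation:
(row=0, col=0): c = -0.8100 + 1.5000i → escape time 2
(row=0, col=1): c = -0.5480 + 1.5000i → escape time 2
(row=0, col=2): c = -0.2860 + 1.5000i → escape time 2
(row=0, col=3): c = -0.0240 + 1.5000i → escape time 2
(row=0, col=4): c = 0.2380 + 1.5000i → escape time 2
(row=0, col=5): c = 0.5000 + 1.5000i → escape time 2
(row=1, col=0): c = -0.8100 + 0.6600i → escape time 5
(row=1, col=1): c = -0.5480 + 0.6600i → escape time 5
(row=1, col=2): c = -0.2860 + 0.6600i → escape time 5
(row=1, col=3): c = -0.0240 + 0.6600i → escape time 5
(row=1, col=4): c = 0.2380 + 0.6600i → escape time 5
(row=1, col=5): c = 0.5000 + 0.6600i → escape time 4
(row=2, col=0): c = -0.8100 + -0.1800i → escape time 5
(row=2, col=1): c = -0.5480 + -0.1800i → escape time 5
(row=2, col=2): c = -0.2860 + -0.1800i → escape time 5
(row=2, col=3): c = -0.0240 + -0.1800i → escape time 5
(row=2, col=4): c = 0.2380 + -0.1800i → escape time 5
(row=2, col=5): c = 0.5000 + -0.1800i → escape time 5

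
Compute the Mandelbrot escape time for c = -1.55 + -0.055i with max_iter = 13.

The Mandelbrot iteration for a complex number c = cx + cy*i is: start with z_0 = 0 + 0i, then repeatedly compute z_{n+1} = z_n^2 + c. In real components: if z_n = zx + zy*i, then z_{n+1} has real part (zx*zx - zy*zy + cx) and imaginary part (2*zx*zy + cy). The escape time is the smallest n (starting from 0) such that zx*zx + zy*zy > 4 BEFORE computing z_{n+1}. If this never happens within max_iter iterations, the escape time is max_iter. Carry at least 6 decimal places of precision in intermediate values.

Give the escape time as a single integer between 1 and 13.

Answer: 7

Derivation:
z_0 = 0 + 0i, c = -1.5500 + -0.0550i
Iter 1: z = -1.5500 + -0.0550i, |z|^2 = 2.4055
Iter 2: z = 0.8495 + 0.1155i, |z|^2 = 0.7349
Iter 3: z = -0.8417 + 0.1412i, |z|^2 = 0.7285
Iter 4: z = -0.8614 + -0.2928i, |z|^2 = 0.8278
Iter 5: z = -0.8936 + 0.4494i, |z|^2 = 1.0005
Iter 6: z = -0.9533 + -0.8582i, |z|^2 = 1.6453
Iter 7: z = -1.3776 + 1.5812i, |z|^2 = 4.3980
Escaped at iteration 7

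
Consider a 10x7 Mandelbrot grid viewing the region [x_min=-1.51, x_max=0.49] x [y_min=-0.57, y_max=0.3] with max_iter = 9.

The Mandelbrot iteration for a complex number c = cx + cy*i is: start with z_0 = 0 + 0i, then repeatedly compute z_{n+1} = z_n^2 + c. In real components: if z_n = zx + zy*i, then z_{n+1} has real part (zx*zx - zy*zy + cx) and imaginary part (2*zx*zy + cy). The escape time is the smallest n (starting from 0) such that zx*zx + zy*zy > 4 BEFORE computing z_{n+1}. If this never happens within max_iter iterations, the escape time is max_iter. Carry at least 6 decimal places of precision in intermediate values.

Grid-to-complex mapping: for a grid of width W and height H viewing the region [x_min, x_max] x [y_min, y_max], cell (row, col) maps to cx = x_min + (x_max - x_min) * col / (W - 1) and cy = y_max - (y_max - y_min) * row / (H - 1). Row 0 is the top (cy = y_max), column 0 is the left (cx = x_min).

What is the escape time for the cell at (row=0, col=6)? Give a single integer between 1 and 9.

Answer: 9

Derivation:
z_0 = 0 + 0i, c = -0.1767 + 0.3000i
Iter 1: z = -0.1767 + 0.3000i, |z|^2 = 0.1212
Iter 2: z = -0.2355 + 0.1940i, |z|^2 = 0.0931
Iter 3: z = -0.1589 + 0.2086i, |z|^2 = 0.0688
Iter 4: z = -0.1950 + 0.2337i, |z|^2 = 0.0926
Iter 5: z = -0.1933 + 0.2089i, |z|^2 = 0.0810
Iter 6: z = -0.1829 + 0.2193i, |z|^2 = 0.0815
Iter 7: z = -0.1913 + 0.2198i, |z|^2 = 0.0849
Iter 8: z = -0.1884 + 0.2159i, |z|^2 = 0.0821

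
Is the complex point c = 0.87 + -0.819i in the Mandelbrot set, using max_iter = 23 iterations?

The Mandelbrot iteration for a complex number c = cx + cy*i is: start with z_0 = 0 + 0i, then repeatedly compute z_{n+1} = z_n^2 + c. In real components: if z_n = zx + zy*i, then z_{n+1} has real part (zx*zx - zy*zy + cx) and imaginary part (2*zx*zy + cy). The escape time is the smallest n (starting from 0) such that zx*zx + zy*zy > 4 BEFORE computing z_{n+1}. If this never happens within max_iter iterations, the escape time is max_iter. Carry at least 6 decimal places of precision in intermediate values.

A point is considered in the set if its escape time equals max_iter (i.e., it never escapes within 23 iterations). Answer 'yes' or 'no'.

Answer: no

Derivation:
z_0 = 0 + 0i, c = 0.8700 + -0.8190i
Iter 1: z = 0.8700 + -0.8190i, |z|^2 = 1.4277
Iter 2: z = 0.9561 + -2.2441i, |z|^2 = 5.9500
Escaped at iteration 2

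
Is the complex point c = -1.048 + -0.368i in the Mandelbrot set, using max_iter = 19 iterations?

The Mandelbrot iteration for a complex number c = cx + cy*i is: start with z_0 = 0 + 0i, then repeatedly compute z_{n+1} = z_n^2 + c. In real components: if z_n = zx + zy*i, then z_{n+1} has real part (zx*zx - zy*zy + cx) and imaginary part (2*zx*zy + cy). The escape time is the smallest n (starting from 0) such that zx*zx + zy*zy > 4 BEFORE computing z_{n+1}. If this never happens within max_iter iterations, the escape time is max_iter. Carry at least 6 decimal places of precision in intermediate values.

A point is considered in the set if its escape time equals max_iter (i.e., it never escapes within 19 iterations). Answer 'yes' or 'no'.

Answer: no

Derivation:
z_0 = 0 + 0i, c = -1.0480 + -0.3680i
Iter 1: z = -1.0480 + -0.3680i, |z|^2 = 1.2337
Iter 2: z = -0.0851 + 0.4033i, |z|^2 = 0.1699
Iter 3: z = -1.2034 + -0.4367i, |z|^2 = 1.6389
Iter 4: z = 0.2096 + 0.6830i, |z|^2 = 0.5104
Iter 5: z = -1.4705 + -0.0817i, |z|^2 = 2.1692
Iter 6: z = 1.1078 + -0.1276i, |z|^2 = 1.2436
Iter 7: z = 0.1630 + -0.6507i, |z|^2 = 0.4500
Iter 8: z = -1.4448 + -0.5802i, |z|^2 = 2.4241
Iter 9: z = 0.7030 + 1.3084i, |z|^2 = 2.2062
Iter 10: z = -2.2659 + 1.4716i, |z|^2 = 7.2998
Escaped at iteration 10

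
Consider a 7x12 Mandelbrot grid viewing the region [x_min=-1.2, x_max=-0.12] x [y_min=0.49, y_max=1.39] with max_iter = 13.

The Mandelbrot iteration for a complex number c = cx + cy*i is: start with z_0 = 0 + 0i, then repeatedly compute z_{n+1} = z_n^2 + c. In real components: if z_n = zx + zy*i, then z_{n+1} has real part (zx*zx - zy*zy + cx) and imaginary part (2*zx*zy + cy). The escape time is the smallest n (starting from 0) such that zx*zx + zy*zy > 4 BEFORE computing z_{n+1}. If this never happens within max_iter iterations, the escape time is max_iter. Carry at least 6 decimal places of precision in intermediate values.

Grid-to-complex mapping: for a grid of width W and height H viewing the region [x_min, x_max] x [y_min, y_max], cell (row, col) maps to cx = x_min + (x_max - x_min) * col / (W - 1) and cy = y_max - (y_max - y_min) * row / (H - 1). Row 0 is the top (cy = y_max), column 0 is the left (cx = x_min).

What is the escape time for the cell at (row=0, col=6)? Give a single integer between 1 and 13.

Answer: 2

Derivation:
z_0 = 0 + 0i, c = -0.1200 + 1.3900i
Iter 1: z = -0.1200 + 1.3900i, |z|^2 = 1.9465
Iter 2: z = -2.0377 + 1.0564i, |z|^2 = 5.2682
Escaped at iteration 2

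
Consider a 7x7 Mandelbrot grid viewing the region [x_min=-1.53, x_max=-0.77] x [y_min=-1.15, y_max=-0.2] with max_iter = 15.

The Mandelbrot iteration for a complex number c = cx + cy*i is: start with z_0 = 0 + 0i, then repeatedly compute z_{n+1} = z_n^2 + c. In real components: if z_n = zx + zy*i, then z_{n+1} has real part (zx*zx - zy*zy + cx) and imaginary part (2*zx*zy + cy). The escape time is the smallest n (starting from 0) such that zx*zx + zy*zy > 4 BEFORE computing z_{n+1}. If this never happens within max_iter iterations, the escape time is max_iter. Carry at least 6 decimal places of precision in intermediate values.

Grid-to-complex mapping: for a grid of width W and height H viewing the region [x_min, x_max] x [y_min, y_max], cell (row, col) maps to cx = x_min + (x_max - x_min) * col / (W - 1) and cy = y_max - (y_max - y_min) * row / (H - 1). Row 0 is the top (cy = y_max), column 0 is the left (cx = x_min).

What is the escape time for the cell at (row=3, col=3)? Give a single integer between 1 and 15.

Answer: 3

Derivation:
z_0 = 0 + 0i, c = -1.1500 + -0.6750i
Iter 1: z = -1.1500 + -0.6750i, |z|^2 = 1.7781
Iter 2: z = -0.2831 + 0.8775i, |z|^2 = 0.8502
Iter 3: z = -1.8398 + -1.1719i, |z|^2 = 4.7583
Escaped at iteration 3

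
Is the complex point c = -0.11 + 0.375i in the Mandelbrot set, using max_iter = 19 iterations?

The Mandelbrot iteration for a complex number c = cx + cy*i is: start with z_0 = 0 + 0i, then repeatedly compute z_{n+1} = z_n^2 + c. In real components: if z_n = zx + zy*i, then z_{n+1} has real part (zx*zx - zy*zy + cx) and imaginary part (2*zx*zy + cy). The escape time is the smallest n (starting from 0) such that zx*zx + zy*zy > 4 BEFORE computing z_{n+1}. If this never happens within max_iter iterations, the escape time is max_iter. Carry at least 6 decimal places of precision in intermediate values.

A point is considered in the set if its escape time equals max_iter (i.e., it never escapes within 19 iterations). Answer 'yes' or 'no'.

Answer: yes

Derivation:
z_0 = 0 + 0i, c = -0.1100 + 0.3750i
Iter 1: z = -0.1100 + 0.3750i, |z|^2 = 0.1527
Iter 2: z = -0.2385 + 0.2925i, |z|^2 = 0.1425
Iter 3: z = -0.1387 + 0.2355i, |z|^2 = 0.0747
Iter 4: z = -0.1462 + 0.3097i, |z|^2 = 0.1173
Iter 5: z = -0.1845 + 0.2844i, |z|^2 = 0.1150
Iter 6: z = -0.1568 + 0.2700i, |z|^2 = 0.0975
Iter 7: z = -0.1583 + 0.2903i, |z|^2 = 0.1093
Iter 8: z = -0.1692 + 0.2831i, |z|^2 = 0.1088
Iter 9: z = -0.1615 + 0.2792i, |z|^2 = 0.1040
Iter 10: z = -0.1619 + 0.2848i, |z|^2 = 0.1073
Iter 11: z = -0.1649 + 0.2828i, |z|^2 = 0.1072
Iter 12: z = -0.1628 + 0.2817i, |z|^2 = 0.1059
Iter 13: z = -0.1629 + 0.2833i, |z|^2 = 0.1068
Iter 14: z = -0.1637 + 0.2827i, |z|^2 = 0.1067
Iter 15: z = -0.1631 + 0.2824i, |z|^2 = 0.1064
Iter 16: z = -0.1632 + 0.2829i, |z|^2 = 0.1066
Iter 17: z = -0.1634 + 0.2827i, |z|^2 = 0.1066
Iter 18: z = -0.1632 + 0.2826i, |z|^2 = 0.1065
Did not escape in 19 iterations → in set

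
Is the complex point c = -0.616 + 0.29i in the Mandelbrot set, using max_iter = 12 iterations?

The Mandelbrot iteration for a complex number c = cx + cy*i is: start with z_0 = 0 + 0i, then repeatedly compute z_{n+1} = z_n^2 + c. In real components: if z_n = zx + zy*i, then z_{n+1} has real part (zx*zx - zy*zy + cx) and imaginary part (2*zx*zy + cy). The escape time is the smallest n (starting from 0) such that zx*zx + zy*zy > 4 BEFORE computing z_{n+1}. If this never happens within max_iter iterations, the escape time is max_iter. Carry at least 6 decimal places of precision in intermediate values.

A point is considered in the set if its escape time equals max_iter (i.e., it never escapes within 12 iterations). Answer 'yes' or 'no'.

Answer: yes

Derivation:
z_0 = 0 + 0i, c = -0.6160 + 0.2900i
Iter 1: z = -0.6160 + 0.2900i, |z|^2 = 0.4636
Iter 2: z = -0.3206 + -0.0673i, |z|^2 = 0.1073
Iter 3: z = -0.5177 + 0.3331i, |z|^2 = 0.3790
Iter 4: z = -0.4590 + -0.0549i, |z|^2 = 0.2137
Iter 5: z = -0.4084 + 0.3404i, |z|^2 = 0.2827
Iter 6: z = -0.5651 + 0.0119i, |z|^2 = 0.3195
Iter 7: z = -0.2968 + 0.2765i, |z|^2 = 0.1645
Iter 8: z = -0.6044 + 0.1259i, |z|^2 = 0.3811
Iter 9: z = -0.2666 + 0.1378i, |z|^2 = 0.0901
Iter 10: z = -0.5639 + 0.2165i, |z|^2 = 0.3649
Iter 11: z = -0.3449 + 0.0458i, |z|^2 = 0.1210
Did not escape in 12 iterations → in set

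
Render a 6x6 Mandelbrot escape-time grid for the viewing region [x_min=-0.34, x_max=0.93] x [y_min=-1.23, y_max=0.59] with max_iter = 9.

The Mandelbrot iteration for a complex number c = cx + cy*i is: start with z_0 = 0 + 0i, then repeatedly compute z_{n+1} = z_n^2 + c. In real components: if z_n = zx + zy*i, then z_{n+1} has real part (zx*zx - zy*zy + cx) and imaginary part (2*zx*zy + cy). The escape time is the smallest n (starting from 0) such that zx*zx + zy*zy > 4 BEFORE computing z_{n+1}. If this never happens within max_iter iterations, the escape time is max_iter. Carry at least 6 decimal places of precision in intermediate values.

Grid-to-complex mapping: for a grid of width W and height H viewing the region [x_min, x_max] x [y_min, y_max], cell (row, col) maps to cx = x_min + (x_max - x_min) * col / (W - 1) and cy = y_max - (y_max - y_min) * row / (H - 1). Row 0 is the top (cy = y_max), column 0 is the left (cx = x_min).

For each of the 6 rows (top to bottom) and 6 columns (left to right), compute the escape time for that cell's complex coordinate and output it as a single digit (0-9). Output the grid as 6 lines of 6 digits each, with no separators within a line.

(row=0, col=0): c = -0.3400 + 0.5900i → escape time 9
(row=0, col=1): c = -0.0860 + 0.5900i → escape time 9
(row=0, col=2): c = 0.1680 + 0.5900i → escape time 9
(row=0, col=3): c = 0.4220 + 0.5900i → escape time 7
(row=0, col=4): c = 0.6760 + 0.5900i → escape time 3
(row=0, col=5): c = 0.9300 + 0.5900i → escape time 2
(row=1, col=0): c = -0.3400 + 0.2260i → escape time 9
(row=1, col=1): c = -0.0860 + 0.2260i → escape time 9
(row=1, col=2): c = 0.1680 + 0.2260i → escape time 9
(row=1, col=3): c = 0.4220 + 0.2260i → escape time 9
(row=1, col=4): c = 0.6760 + 0.2260i → escape time 3
(row=1, col=5): c = 0.9300 + 0.2260i → escape time 3
(row=2, col=0): c = -0.3400 + -0.1380i → escape time 9
(row=2, col=1): c = -0.0860 + -0.1380i → escape time 9
(row=2, col=2): c = 0.1680 + -0.1380i → escape time 9
(row=2, col=3): c = 0.4220 + -0.1380i → escape time 8
(row=2, col=4): c = 0.6760 + -0.1380i → escape time 3
(row=2, col=5): c = 0.9300 + -0.1380i → escape time 3
(row=3, col=0): c = -0.3400 + -0.5020i → escape time 9
(row=3, col=1): c = -0.0860 + -0.5020i → escape time 9
(row=3, col=2): c = 0.1680 + -0.5020i → escape time 9
(row=3, col=3): c = 0.4220 + -0.5020i → escape time 6
(row=3, col=4): c = 0.6760 + -0.5020i → escape time 3
(row=3, col=5): c = 0.9300 + -0.5020i → escape time 2
(row=4, col=0): c = -0.3400 + -0.8660i → escape time 6
(row=4, col=1): c = -0.0860 + -0.8660i → escape time 9
(row=4, col=2): c = 0.1680 + -0.8660i → escape time 5
(row=4, col=3): c = 0.4220 + -0.8660i → escape time 3
(row=4, col=4): c = 0.6760 + -0.8660i → escape time 2
(row=4, col=5): c = 0.9300 + -0.8660i → escape time 2
(row=5, col=0): c = -0.3400 + -1.2300i → escape time 3
(row=5, col=1): c = -0.0860 + -1.2300i → escape time 3
(row=5, col=2): c = 0.1680 + -1.2300i → escape time 2
(row=5, col=3): c = 0.4220 + -1.2300i → escape time 2
(row=5, col=4): c = 0.6760 + -1.2300i → escape time 2
(row=5, col=5): c = 0.9300 + -1.2300i → escape time 2

Answer: 999732
999933
999833
999632
695322
332222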